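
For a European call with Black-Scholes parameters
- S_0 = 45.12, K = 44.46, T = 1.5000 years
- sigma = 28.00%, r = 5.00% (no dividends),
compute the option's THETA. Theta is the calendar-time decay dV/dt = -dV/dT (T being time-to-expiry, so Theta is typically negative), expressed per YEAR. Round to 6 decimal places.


d1 = 0.4331388932; d2 = 0.0902103292
phi(d1) = 0.3632212292; exp(-qT) = 1.0000000000; exp(-rT) = 0.9277434863
Theta = -S*exp(-qT)*phi(d1)*sigma/(2*sqrt(T)) - r*K*exp(-rT)*N(d2) + q*S*exp(-qT)*N(d1)
N(d1) = 0.6675430656; N(d2) = 0.5359399619; sqrt(T) = 1.2247448714
Term 1 = -45.1200 * 1.0000000000 * 0.3632212292 * 0.2800 / (2 * 1.2247448714) = -1.8733663755
Term 2 = -0.0500 * 44.4600 * 0.9277434863 * 0.5359399619 = -1.1053085197
Term 3 = 0 (no dividend yield, q = 0)
Theta = -1.8733663755 + (-1.1053085197) + (0.0000000000) = -2.978675

Answer: Theta = -2.978675


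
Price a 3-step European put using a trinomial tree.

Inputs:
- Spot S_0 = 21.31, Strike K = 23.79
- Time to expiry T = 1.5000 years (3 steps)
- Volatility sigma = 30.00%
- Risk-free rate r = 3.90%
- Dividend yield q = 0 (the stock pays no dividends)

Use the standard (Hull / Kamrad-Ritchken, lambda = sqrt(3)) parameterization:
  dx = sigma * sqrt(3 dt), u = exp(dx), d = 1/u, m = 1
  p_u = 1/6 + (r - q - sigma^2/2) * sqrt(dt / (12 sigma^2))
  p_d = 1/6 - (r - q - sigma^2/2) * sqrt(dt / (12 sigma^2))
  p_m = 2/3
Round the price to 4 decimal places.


Answer: Price = V(0,0) = 3.8383

Derivation:
dt = T/N = 0.500000; dx = sigma*sqrt(3*dt) = 0.367423
u = exp(dx) = 1.444009; d = 1/u = 0.692516
p_u = 0.162584, p_m = 0.666667, p_d = 0.170749
Discount per step: exp(-r*dt) = 0.980689
Stock lattice S(k, j) with j the centered position index:
  k=0: S(0,+0) = 21.3100
  k=1: S(1,-1) = 14.7575; S(1,+0) = 21.3100; S(1,+1) = 30.7718
  k=2: S(2,-2) = 10.2198; S(2,-1) = 14.7575; S(2,+0) = 21.3100; S(2,+1) = 30.7718; S(2,+2) = 44.4348
  k=3: S(3,-3) = 7.0774; S(3,-2) = 10.2198; S(3,-1) = 14.7575; S(3,+0) = 21.3100; S(3,+1) = 30.7718; S(3,+2) = 44.4348; S(3,+3) = 64.1643
Terminal payoffs V(N, j) = max(K - S_T, 0):
  V(3,-3) = 16.712604; V(3,-2) = 13.570174; V(3,-1) = 9.032477; V(3,+0) = 2.480000; V(3,+1) = 0.000000; V(3,+2) = 0.000000; V(3,+3) = 0.000000
Backward induction: V(k, j) = exp(-r*dt) * [p_u * V(k+1, j+1) + p_m * V(k+1, j) + p_d * V(k+1, j-1)]
  V(2,-2) = exp(-r*dt) * [p_u*9.032477 + p_m*13.570174 + p_d*16.712604] = 13.110814
  V(2,-1) = exp(-r*dt) * [p_u*2.480000 + p_m*9.032477 + p_d*13.570174] = 8.573139
  V(2,+0) = exp(-r*dt) * [p_u*0.000000 + p_m*2.480000 + p_d*9.032477] = 3.133910
  V(2,+1) = exp(-r*dt) * [p_u*0.000000 + p_m*0.000000 + p_d*2.480000] = 0.415280
  V(2,+2) = exp(-r*dt) * [p_u*0.000000 + p_m*0.000000 + p_d*0.000000] = 0.000000
  V(1,-1) = exp(-r*dt) * [p_u*3.133910 + p_m*8.573139 + p_d*13.110814] = 8.300169
  V(1,+0) = exp(-r*dt) * [p_u*0.415280 + p_m*3.133910 + p_d*8.573139] = 3.550729
  V(1,+1) = exp(-r*dt) * [p_u*0.000000 + p_m*0.415280 + p_d*3.133910] = 0.796286
  V(0,+0) = exp(-r*dt) * [p_u*0.796286 + p_m*3.550729 + p_d*8.300169] = 3.838282


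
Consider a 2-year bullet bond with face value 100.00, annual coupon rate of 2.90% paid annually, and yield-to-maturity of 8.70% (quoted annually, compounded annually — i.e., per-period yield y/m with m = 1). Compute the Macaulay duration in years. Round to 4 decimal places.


Answer: Macaulay duration = 1.9703 years

Derivation:
Coupon per period c = face * coupon_rate / m = 2.900000
Periods per year m = 1; per-period yield y/m = 0.087000
Number of cashflows N = 2
Cashflows (t years, CF_t, discount factor 1/(1+y/m)^(m*t), PV):
  t = 1.0000: CF_t = 2.900000, DF = 0.919963, PV = 2.667893
  t = 2.0000: CF_t = 102.900000, DF = 0.846332, PV = 87.087593
Price P = sum_t PV_t = 89.755486
Macaulay numerator sum_t t * PV_t:
  t * PV_t at t = 1.0000: 2.667893
  t * PV_t at t = 2.0000: 174.175186
Macaulay duration D = (sum_t t * PV_t) / P = 176.843079 / 89.755486 = 1.970276


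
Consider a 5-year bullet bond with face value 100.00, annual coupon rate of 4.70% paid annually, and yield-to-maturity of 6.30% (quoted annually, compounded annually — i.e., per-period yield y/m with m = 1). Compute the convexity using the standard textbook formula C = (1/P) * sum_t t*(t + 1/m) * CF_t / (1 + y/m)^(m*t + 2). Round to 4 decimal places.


Answer: Convexity = 23.4115

Derivation:
Coupon per period c = face * coupon_rate / m = 4.700000
Periods per year m = 1; per-period yield y/m = 0.063000
Number of cashflows N = 5
Cashflows (t years, CF_t, discount factor 1/(1+y/m)^(m*t), PV):
  t = 1.0000: CF_t = 4.700000, DF = 0.940734, PV = 4.421449
  t = 2.0000: CF_t = 4.700000, DF = 0.884980, PV = 4.159406
  t = 3.0000: CF_t = 4.700000, DF = 0.832531, PV = 3.912894
  t = 4.0000: CF_t = 4.700000, DF = 0.783190, PV = 3.680991
  t = 5.0000: CF_t = 104.700000, DF = 0.736773, PV = 77.140129
Price P = sum_t PV_t = 93.314869
Convexity numerator sum_t t*(t + 1/m) * CF_t / (1+y/m)^(m*t + 2):
  t = 1.0000: term = 7.825788
  t = 2.0000: term = 22.085948
  t = 3.0000: term = 41.553995
  t = 4.0000: term = 65.152077
  t = 5.0000: term = 2048.024203
Convexity = (1/P) * sum = 2184.642011 / 93.314869 = 23.411510


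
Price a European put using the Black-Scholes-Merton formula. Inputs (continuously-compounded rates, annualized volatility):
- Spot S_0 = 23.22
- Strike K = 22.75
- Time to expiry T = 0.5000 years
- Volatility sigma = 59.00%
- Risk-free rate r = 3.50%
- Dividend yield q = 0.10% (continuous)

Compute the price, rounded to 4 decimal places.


Answer: Price = 3.3528

Derivation:
d1 = (ln(S/K) + (r - q + 0.5*sigma^2) * T) / (sigma * sqrt(T)) = 0.29836030
d2 = d1 - sigma * sqrt(T) = -0.11883270
exp(-rT) = 0.98265224; exp(-qT) = 0.99950012
P = K * exp(-rT) * N(-d2) - S_0 * exp(-qT) * N(-d1)
N(-d1) = 0.38271409; N(-d2) = 0.54729605
P = 22.7500 * 0.98265224 * 0.54729605 - 23.2200 * 0.99950012 * 0.38271409 = 3.3528


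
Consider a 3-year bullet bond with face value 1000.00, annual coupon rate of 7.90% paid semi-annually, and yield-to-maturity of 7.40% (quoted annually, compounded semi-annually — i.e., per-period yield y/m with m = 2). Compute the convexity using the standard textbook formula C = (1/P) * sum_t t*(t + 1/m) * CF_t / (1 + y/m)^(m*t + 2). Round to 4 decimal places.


Answer: Convexity = 8.6042

Derivation:
Coupon per period c = face * coupon_rate / m = 39.500000
Periods per year m = 2; per-period yield y/m = 0.037000
Number of cashflows N = 6
Cashflows (t years, CF_t, discount factor 1/(1+y/m)^(m*t), PV):
  t = 0.5000: CF_t = 39.500000, DF = 0.964320, PV = 38.090646
  t = 1.0000: CF_t = 39.500000, DF = 0.929913, PV = 36.731578
  t = 1.5000: CF_t = 39.500000, DF = 0.896734, PV = 35.421001
  t = 2.0000: CF_t = 39.500000, DF = 0.864739, PV = 34.157185
  t = 2.5000: CF_t = 39.500000, DF = 0.833885, PV = 32.938462
  t = 3.0000: CF_t = 1039.500000, DF = 0.804132, PV = 835.895439
Price P = sum_t PV_t = 1013.234310
Convexity numerator sum_t t*(t + 1/m) * CF_t / (1+y/m)^(m*t + 2):
  t = 0.5000: term = 17.710500
  t = 1.0000: term = 51.235777
  t = 1.5000: term = 98.815385
  t = 2.0000: term = 158.816113
  t = 2.5000: term = 229.724367
  t = 3.0000: term = 8161.758527
Convexity = (1/P) * sum = 8718.060670 / 1013.234310 = 8.604190


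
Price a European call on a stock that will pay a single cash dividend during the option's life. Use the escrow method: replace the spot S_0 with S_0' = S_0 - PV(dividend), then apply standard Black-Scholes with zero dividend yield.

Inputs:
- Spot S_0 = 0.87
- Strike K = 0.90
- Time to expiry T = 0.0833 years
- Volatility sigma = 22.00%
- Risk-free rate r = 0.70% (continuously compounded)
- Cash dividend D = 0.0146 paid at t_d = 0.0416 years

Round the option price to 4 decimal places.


Answer: Price = 0.0068

Derivation:
PV(D) = D * exp(-r * t_d) = 0.0146 * 0.99970884 = 0.01459575
S_0' = S_0 - PV(D) = 0.8700 - 0.01459575 = 0.85540425
d1 = (ln(S_0'/K) + (r + sigma^2/2)*T) / (sigma*sqrt(T)) = -0.75944579
d2 = d1 - sigma*sqrt(T) = -0.82294161
exp(-rT) = 0.99941707
N(d1) = 0.22379297; N(d2) = 0.20527060
C = S_0' * N(d1) - K * exp(-rT) * N(d2) = 0.85540425 * 0.22379297 - 0.9000 * 0.99941707 * 0.20527060 = 0.0068


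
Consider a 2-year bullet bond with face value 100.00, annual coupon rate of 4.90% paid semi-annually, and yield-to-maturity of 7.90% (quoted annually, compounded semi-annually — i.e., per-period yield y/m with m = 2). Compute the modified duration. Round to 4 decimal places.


Coupon per period c = face * coupon_rate / m = 2.450000
Periods per year m = 2; per-period yield y/m = 0.039500
Number of cashflows N = 4
Cashflows (t years, CF_t, discount factor 1/(1+y/m)^(m*t), PV):
  t = 0.5000: CF_t = 2.450000, DF = 0.962001, PV = 2.356902
  t = 1.0000: CF_t = 2.450000, DF = 0.925446, PV = 2.267342
  t = 1.5000: CF_t = 2.450000, DF = 0.890280, PV = 2.181186
  t = 2.0000: CF_t = 102.450000, DF = 0.856450, PV = 87.743305
Price P = sum_t PV_t = 94.548735
First compute Macaulay numerator sum_t t * PV_t:
  t * PV_t at t = 0.5000: 1.178451
  t * PV_t at t = 1.0000: 2.267342
  t * PV_t at t = 1.5000: 3.271778
  t * PV_t at t = 2.0000: 175.486610
Macaulay duration D = 182.204181 / 94.548735 = 1.927093
Modified duration = D / (1 + y/m) = 1.927093 / (1 + 0.039500) = 1.853865

Answer: Modified duration = 1.8539


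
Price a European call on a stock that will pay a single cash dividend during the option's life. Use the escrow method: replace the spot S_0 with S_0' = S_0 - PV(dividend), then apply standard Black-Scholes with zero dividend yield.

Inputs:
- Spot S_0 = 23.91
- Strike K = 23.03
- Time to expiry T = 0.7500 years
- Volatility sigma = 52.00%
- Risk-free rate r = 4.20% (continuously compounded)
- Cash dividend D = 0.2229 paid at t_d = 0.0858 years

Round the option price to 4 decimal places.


PV(D) = D * exp(-r * t_d) = 0.2229 * 0.99640289 = 0.22209820
S_0' = S_0 - PV(D) = 23.9100 - 0.22209820 = 23.68790180
d1 = (ln(S_0'/K) + (r + sigma^2/2)*T) / (sigma*sqrt(T)) = 0.35766123
d2 = d1 - sigma*sqrt(T) = -0.09267198
exp(-rT) = 0.96899096
N(d1) = 0.63970158; N(d2) = 0.46308208
C = S_0' * N(d1) - K * exp(-rT) * N(d2) = 23.68790180 * 0.63970158 - 23.0300 * 0.96899096 * 0.46308208 = 4.8191

Answer: Price = 4.8191


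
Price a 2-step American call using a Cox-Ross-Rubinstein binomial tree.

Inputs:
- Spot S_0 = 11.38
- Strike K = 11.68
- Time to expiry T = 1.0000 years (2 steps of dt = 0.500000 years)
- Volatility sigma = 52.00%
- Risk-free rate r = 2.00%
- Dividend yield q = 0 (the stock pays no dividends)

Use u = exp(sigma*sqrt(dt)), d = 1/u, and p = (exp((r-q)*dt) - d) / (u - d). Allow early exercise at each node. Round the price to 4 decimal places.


Answer: Price = V(0,0) = 2.1101

Derivation:
dt = T/N = 0.500000
u = exp(sigma*sqrt(dt)) = 1.444402; d = 1/u = 0.692328
p = (exp((r-q)*dt) - d) / (u - d) = 0.422461
Discount per step: exp(-r*dt) = 0.990050
Stock lattice S(k, i) with i counting down-moves:
  k=0: S(0,0) = 11.3800
  k=1: S(1,0) = 16.4373; S(1,1) = 7.8787
  k=2: S(2,0) = 23.7421; S(2,1) = 11.3800; S(2,2) = 5.4546
Terminal payoffs V(N, i) = max(S_T - K, 0):
  V(2,0) = 12.062068; V(2,1) = 0.000000; V(2,2) = 0.000000
Backward induction: V(k, i) = exp(-r*dt) * [p * V(k+1, i) + (1-p) * V(k+1, i+1)]; then take max(V_cont, immediate exercise) for American.
  V(1,0) = exp(-r*dt) * [p*12.062068 + (1-p)*0.000000] = 5.045053; exercise = 4.757297; V(1,0) = max -> 5.045053
  V(1,1) = exp(-r*dt) * [p*0.000000 + (1-p)*0.000000] = 0.000000; exercise = 0.000000; V(1,1) = max -> 0.000000
  V(0,0) = exp(-r*dt) * [p*5.045053 + (1-p)*0.000000] = 2.110132; exercise = 0.000000; V(0,0) = max -> 2.110132


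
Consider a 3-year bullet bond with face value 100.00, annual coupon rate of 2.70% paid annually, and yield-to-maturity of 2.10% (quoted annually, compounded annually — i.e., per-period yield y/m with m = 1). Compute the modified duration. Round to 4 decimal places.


Answer: Modified duration = 2.8624

Derivation:
Coupon per period c = face * coupon_rate / m = 2.700000
Periods per year m = 1; per-period yield y/m = 0.021000
Number of cashflows N = 3
Cashflows (t years, CF_t, discount factor 1/(1+y/m)^(m*t), PV):
  t = 1.0000: CF_t = 2.700000, DF = 0.979432, PV = 2.644466
  t = 2.0000: CF_t = 2.700000, DF = 0.959287, PV = 2.590075
  t = 3.0000: CF_t = 102.700000, DF = 0.939556, PV = 96.492424
Price P = sum_t PV_t = 101.726965
First compute Macaulay numerator sum_t t * PV_t:
  t * PV_t at t = 1.0000: 2.644466
  t * PV_t at t = 2.0000: 5.180149
  t * PV_t at t = 3.0000: 289.477273
Macaulay duration D = 297.301888 / 101.726965 = 2.922548
Modified duration = D / (1 + y/m) = 2.922548 / (1 + 0.021000) = 2.862436


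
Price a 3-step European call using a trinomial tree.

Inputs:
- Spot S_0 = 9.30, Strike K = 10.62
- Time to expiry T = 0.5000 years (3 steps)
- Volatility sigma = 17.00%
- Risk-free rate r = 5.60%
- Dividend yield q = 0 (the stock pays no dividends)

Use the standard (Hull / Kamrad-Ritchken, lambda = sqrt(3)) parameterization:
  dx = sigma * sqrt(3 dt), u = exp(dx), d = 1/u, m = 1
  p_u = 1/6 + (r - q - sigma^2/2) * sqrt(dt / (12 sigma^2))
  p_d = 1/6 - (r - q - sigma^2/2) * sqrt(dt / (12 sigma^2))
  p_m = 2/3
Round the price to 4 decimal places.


dt = T/N = 0.166667; dx = sigma*sqrt(3*dt) = 0.120208
u = exp(dx) = 1.127732; d = 1/u = 0.886736
p_u = 0.195471, p_m = 0.666667, p_d = 0.137862
Discount per step: exp(-r*dt) = 0.990710
Stock lattice S(k, j) with j the centered position index:
  k=0: S(0,+0) = 9.3000
  k=1: S(1,-1) = 8.2466; S(1,+0) = 9.3000; S(1,+1) = 10.4879
  k=2: S(2,-2) = 7.3126; S(2,-1) = 8.2466; S(2,+0) = 9.3000; S(2,+1) = 10.4879; S(2,+2) = 11.8275
  k=3: S(3,-3) = 6.4843; S(3,-2) = 7.3126; S(3,-1) = 8.2466; S(3,+0) = 9.3000; S(3,+1) = 10.4879; S(3,+2) = 11.8275; S(3,+3) = 13.3383
Terminal payoffs V(N, j) = max(S_T - K, 0):
  V(3,-3) = 0.000000; V(3,-2) = 0.000000; V(3,-1) = 0.000000; V(3,+0) = 0.000000; V(3,+1) = 0.000000; V(3,+2) = 1.207540; V(3,+3) = 2.718290
Backward induction: V(k, j) = exp(-r*dt) * [p_u * V(k+1, j+1) + p_m * V(k+1, j) + p_d * V(k+1, j-1)]
  V(2,-2) = exp(-r*dt) * [p_u*0.000000 + p_m*0.000000 + p_d*0.000000] = 0.000000
  V(2,-1) = exp(-r*dt) * [p_u*0.000000 + p_m*0.000000 + p_d*0.000000] = 0.000000
  V(2,+0) = exp(-r*dt) * [p_u*0.000000 + p_m*0.000000 + p_d*0.000000] = 0.000000
  V(2,+1) = exp(-r*dt) * [p_u*1.207540 + p_m*0.000000 + p_d*0.000000] = 0.233846
  V(2,+2) = exp(-r*dt) * [p_u*2.718290 + p_m*1.207540 + p_d*0.000000] = 1.323958
  V(1,-1) = exp(-r*dt) * [p_u*0.000000 + p_m*0.000000 + p_d*0.000000] = 0.000000
  V(1,+0) = exp(-r*dt) * [p_u*0.233846 + p_m*0.000000 + p_d*0.000000] = 0.045285
  V(1,+1) = exp(-r*dt) * [p_u*1.323958 + p_m*0.233846 + p_d*0.000000] = 0.410840
  V(0,+0) = exp(-r*dt) * [p_u*0.410840 + p_m*0.045285 + p_d*0.000000] = 0.109471

Answer: Price = V(0,0) = 0.1095


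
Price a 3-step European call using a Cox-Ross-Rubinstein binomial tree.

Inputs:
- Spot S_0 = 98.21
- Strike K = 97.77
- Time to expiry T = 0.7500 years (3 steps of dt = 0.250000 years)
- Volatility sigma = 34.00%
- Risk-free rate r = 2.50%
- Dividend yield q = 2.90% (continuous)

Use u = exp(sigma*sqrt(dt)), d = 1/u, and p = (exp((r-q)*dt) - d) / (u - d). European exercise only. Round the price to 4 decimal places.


dt = T/N = 0.250000
u = exp(sigma*sqrt(dt)) = 1.185305; d = 1/u = 0.843665
p = (exp((r-q)*dt) - d) / (u - d) = 0.454676
Discount per step: exp(-r*dt) = 0.993769
Stock lattice S(k, i) with i counting down-moves:
  k=0: S(0,0) = 98.2100
  k=1: S(1,0) = 116.4088; S(1,1) = 82.8563
  k=2: S(2,0) = 137.9799; S(2,1) = 98.2100; S(2,2) = 69.9030
  k=3: S(3,0) = 163.5482; S(3,1) = 116.4088; S(3,2) = 82.8563; S(3,3) = 58.9747
Terminal payoffs V(N, i) = max(S_T - K, 0):
  V(3,0) = 65.778248; V(3,1) = 18.638789; V(3,2) = 0.000000; V(3,3) = 0.000000
Backward induction: V(k, i) = exp(-r*dt) * [p * V(k+1, i) + (1-p) * V(k+1, i+1)].
  V(2,0) = exp(-r*dt) * [p*65.778248 + (1-p)*18.638789] = 39.822323
  V(2,1) = exp(-r*dt) * [p*18.638789 + (1-p)*0.000000] = 8.421818
  V(2,2) = exp(-r*dt) * [p*0.000000 + (1-p)*0.000000] = 0.000000
  V(1,0) = exp(-r*dt) * [p*39.822323 + (1-p)*8.421818] = 22.557463
  V(1,1) = exp(-r*dt) * [p*8.421818 + (1-p)*0.000000] = 3.805344
  V(0,0) = exp(-r*dt) * [p*22.557463 + (1-p)*3.805344] = 12.254660

Answer: Price = V(0,0) = 12.2547


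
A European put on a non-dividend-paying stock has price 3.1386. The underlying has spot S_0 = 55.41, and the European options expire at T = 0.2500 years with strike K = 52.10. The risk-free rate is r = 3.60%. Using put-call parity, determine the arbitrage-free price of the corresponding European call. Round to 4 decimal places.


Answer: Call price = 6.9154

Derivation:
Put-call parity: C - P = S_0 * exp(-qT) - K * exp(-rT).
S_0 * exp(-qT) = 55.4100 * 1.00000000 = 55.41000000
K * exp(-rT) = 52.1000 * 0.99104038 = 51.63320373
C = P + S*exp(-qT) - K*exp(-rT)
C = 3.1386 + 55.41000000 - 51.63320373 = 6.9154


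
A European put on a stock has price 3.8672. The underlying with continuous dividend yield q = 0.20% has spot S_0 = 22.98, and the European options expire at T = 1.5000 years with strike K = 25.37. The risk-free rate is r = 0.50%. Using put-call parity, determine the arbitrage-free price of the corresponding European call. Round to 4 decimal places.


Put-call parity: C - P = S_0 * exp(-qT) - K * exp(-rT).
S_0 * exp(-qT) = 22.9800 * 0.99700450 = 22.91116331
K * exp(-rT) = 25.3700 * 0.99252805 = 25.18043675
C = P + S*exp(-qT) - K*exp(-rT)
C = 3.8672 + 22.91116331 - 25.18043675 = 1.5979

Answer: Call price = 1.5979


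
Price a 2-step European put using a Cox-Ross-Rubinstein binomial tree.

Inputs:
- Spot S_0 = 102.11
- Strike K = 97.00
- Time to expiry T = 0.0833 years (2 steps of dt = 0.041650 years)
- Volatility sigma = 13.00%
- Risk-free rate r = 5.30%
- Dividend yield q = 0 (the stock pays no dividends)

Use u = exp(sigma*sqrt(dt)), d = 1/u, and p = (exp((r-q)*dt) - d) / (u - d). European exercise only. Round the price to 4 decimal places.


dt = T/N = 0.041650
u = exp(sigma*sqrt(dt)) = 1.026886; d = 1/u = 0.973818
p = (exp((r-q)*dt) - d) / (u - d) = 0.535010
Discount per step: exp(-r*dt) = 0.997795
Stock lattice S(k, i) with i counting down-moves:
  k=0: S(0,0) = 102.1100
  k=1: S(1,0) = 104.8553; S(1,1) = 99.4366
  k=2: S(2,0) = 107.6745; S(2,1) = 102.1100; S(2,2) = 96.8331
Terminal payoffs V(N, i) = max(K - S_T, 0):
  V(2,0) = 0.000000; V(2,1) = 0.000000; V(2,2) = 0.166888
Backward induction: V(k, i) = exp(-r*dt) * [p * V(k+1, i) + (1-p) * V(k+1, i+1)].
  V(1,0) = exp(-r*dt) * [p*0.000000 + (1-p)*0.000000] = 0.000000
  V(1,1) = exp(-r*dt) * [p*0.000000 + (1-p)*0.166888] = 0.077430
  V(0,0) = exp(-r*dt) * [p*0.000000 + (1-p)*0.077430] = 0.035925

Answer: Price = V(0,0) = 0.0359


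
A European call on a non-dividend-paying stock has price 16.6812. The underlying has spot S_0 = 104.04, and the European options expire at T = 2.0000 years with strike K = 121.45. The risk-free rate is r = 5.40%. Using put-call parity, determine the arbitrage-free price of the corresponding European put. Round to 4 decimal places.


Answer: Put price = 21.6581

Derivation:
Put-call parity: C - P = S_0 * exp(-qT) - K * exp(-rT).
S_0 * exp(-qT) = 104.0400 * 1.00000000 = 104.04000000
K * exp(-rT) = 121.4500 * 0.89762760 = 109.01687159
P = C - S*exp(-qT) + K*exp(-rT)
P = 16.6812 - 104.04000000 + 109.01687159 = 21.6581


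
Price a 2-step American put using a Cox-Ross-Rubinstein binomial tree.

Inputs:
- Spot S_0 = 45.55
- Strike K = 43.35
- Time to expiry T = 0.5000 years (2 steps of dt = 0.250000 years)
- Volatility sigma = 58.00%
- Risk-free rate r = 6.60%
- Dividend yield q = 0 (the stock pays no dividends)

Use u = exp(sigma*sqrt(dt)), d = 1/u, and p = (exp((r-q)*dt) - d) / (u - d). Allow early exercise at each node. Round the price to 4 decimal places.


Answer: Price = V(0,0) = 5.1046

Derivation:
dt = T/N = 0.250000
u = exp(sigma*sqrt(dt)) = 1.336427; d = 1/u = 0.748264
p = (exp((r-q)*dt) - d) / (u - d) = 0.456290
Discount per step: exp(-r*dt) = 0.983635
Stock lattice S(k, i) with i counting down-moves:
  k=0: S(0,0) = 45.5500
  k=1: S(1,0) = 60.8743; S(1,1) = 34.0834
  k=2: S(2,0) = 81.3541; S(2,1) = 45.5500; S(2,2) = 25.5034
Terminal payoffs V(N, i) = max(K - S_T, 0):
  V(2,0) = 0.000000; V(2,1) = 0.000000; V(2,2) = 17.846629
Backward induction: V(k, i) = exp(-r*dt) * [p * V(k+1, i) + (1-p) * V(k+1, i+1)]; then take max(V_cont, immediate exercise) for American.
  V(1,0) = exp(-r*dt) * [p*0.000000 + (1-p)*0.000000] = 0.000000; exercise = 0.000000; V(1,0) = max -> 0.000000
  V(1,1) = exp(-r*dt) * [p*0.000000 + (1-p)*17.846629] = 9.544599; exercise = 9.266594; V(1,1) = max -> 9.544599
  V(0,0) = exp(-r*dt) * [p*0.000000 + (1-p)*9.544599] = 5.104570; exercise = 0.000000; V(0,0) = max -> 5.104570


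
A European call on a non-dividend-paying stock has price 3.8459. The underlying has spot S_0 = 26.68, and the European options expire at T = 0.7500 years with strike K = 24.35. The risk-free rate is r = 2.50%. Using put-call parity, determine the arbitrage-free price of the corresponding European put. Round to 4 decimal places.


Answer: Put price = 1.0636

Derivation:
Put-call parity: C - P = S_0 * exp(-qT) - K * exp(-rT).
S_0 * exp(-qT) = 26.6800 * 1.00000000 = 26.68000000
K * exp(-rT) = 24.3500 * 0.98142469 = 23.89769115
P = C - S*exp(-qT) + K*exp(-rT)
P = 3.8459 - 26.68000000 + 23.89769115 = 1.0636


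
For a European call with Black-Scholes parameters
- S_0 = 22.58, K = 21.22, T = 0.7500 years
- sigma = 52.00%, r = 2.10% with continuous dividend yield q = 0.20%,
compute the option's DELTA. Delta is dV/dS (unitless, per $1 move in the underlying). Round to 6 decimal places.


d1 = 0.3947530886; d2 = -0.0555801214
phi(d1) = 0.3690387844; exp(-qT) = 0.9985011244; exp(-rT) = 0.9843733826
N(d1) = 0.6534874406
Delta = exp(-qT) * N(d1) = 0.9985011244 * 0.6534874406 = 0.652508

Answer: Delta = 0.652508


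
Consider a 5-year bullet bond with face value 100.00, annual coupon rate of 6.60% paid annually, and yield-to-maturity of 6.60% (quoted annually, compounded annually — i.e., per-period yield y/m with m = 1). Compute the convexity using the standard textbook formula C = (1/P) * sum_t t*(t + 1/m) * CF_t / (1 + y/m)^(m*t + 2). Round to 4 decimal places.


Answer: Convexity = 22.3351

Derivation:
Coupon per period c = face * coupon_rate / m = 6.600000
Periods per year m = 1; per-period yield y/m = 0.066000
Number of cashflows N = 5
Cashflows (t years, CF_t, discount factor 1/(1+y/m)^(m*t), PV):
  t = 1.0000: CF_t = 6.600000, DF = 0.938086, PV = 6.191370
  t = 2.0000: CF_t = 6.600000, DF = 0.880006, PV = 5.808039
  t = 3.0000: CF_t = 6.600000, DF = 0.825521, PV = 5.448442
  t = 4.0000: CF_t = 6.600000, DF = 0.774410, PV = 5.111109
  t = 5.0000: CF_t = 106.600000, DF = 0.726464, PV = 77.441041
Price P = sum_t PV_t = 100.000000
Convexity numerator sum_t t*(t + 1/m) * CF_t / (1+y/m)^(m*t + 2):
  t = 1.0000: term = 10.896884
  t = 2.0000: term = 30.666652
  t = 3.0000: term = 57.535933
  t = 4.0000: term = 89.956118
  t = 5.0000: term = 2044.457216
Convexity = (1/P) * sum = 2233.512802 / 100.000000 = 22.335128


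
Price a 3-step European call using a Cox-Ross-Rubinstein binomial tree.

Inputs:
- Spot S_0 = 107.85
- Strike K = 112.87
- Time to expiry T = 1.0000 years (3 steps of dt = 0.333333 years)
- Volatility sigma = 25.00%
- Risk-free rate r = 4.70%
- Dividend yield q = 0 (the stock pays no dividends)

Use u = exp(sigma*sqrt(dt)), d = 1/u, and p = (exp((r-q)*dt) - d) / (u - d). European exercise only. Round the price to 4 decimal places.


Answer: Price = V(0,0) = 11.4491

Derivation:
dt = T/N = 0.333333
u = exp(sigma*sqrt(dt)) = 1.155274; d = 1/u = 0.865596
p = (exp((r-q)*dt) - d) / (u - d) = 0.518487
Discount per step: exp(-r*dt) = 0.984455
Stock lattice S(k, i) with i counting down-moves:
  k=0: S(0,0) = 107.8500
  k=1: S(1,0) = 124.5963; S(1,1) = 93.3545
  k=2: S(2,0) = 143.9429; S(2,1) = 107.8500; S(2,2) = 80.8072
  k=3: S(3,0) = 166.2935; S(3,1) = 124.5963; S(3,2) = 93.3545; S(3,3) = 69.9464
Terminal payoffs V(N, i) = max(S_T - K, 0):
  V(3,0) = 53.423463; V(3,1) = 11.726304; V(3,2) = 0.000000; V(3,3) = 0.000000
Backward induction: V(k, i) = exp(-r*dt) * [p * V(k+1, i) + (1-p) * V(k+1, i+1)].
  V(2,0) = exp(-r*dt) * [p*53.423463 + (1-p)*11.726304] = 32.827390
  V(2,1) = exp(-r*dt) * [p*11.726304 + (1-p)*0.000000] = 5.985425
  V(2,2) = exp(-r*dt) * [p*0.000000 + (1-p)*0.000000] = 0.000000
  V(1,0) = exp(-r*dt) * [p*32.827390 + (1-p)*5.985425] = 19.593255
  V(1,1) = exp(-r*dt) * [p*5.985425 + (1-p)*0.000000] = 3.055124
  V(0,0) = exp(-r*dt) * [p*19.593255 + (1-p)*3.055124] = 11.449147


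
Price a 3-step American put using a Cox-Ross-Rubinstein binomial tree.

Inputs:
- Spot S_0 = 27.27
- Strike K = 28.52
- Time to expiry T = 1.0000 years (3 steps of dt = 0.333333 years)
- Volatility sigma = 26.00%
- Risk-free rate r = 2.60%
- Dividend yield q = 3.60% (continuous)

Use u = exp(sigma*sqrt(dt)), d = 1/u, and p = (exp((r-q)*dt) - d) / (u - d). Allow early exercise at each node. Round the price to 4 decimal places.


dt = T/N = 0.333333
u = exp(sigma*sqrt(dt)) = 1.161963; d = 1/u = 0.860612
p = (exp((r-q)*dt) - d) / (u - d) = 0.451500
Discount per step: exp(-r*dt) = 0.991371
Stock lattice S(k, i) with i counting down-moves:
  k=0: S(0,0) = 27.2700
  k=1: S(1,0) = 31.6867; S(1,1) = 23.4689
  k=2: S(2,0) = 36.8188; S(2,1) = 27.2700; S(2,2) = 20.1976
  k=3: S(3,0) = 42.7821; S(3,1) = 31.6867; S(3,2) = 23.4689; S(3,3) = 17.3823
Terminal payoffs V(N, i) = max(K - S_T, 0):
  V(3,0) = 0.000000; V(3,1) = 0.000000; V(3,2) = 5.051100; V(3,3) = 11.137673
Backward induction: V(k, i) = exp(-r*dt) * [p * V(k+1, i) + (1-p) * V(k+1, i+1)]; then take max(V_cont, immediate exercise) for American.
  V(2,0) = exp(-r*dt) * [p*0.000000 + (1-p)*0.000000] = 0.000000; exercise = 0.000000; V(2,0) = max -> 0.000000
  V(2,1) = exp(-r*dt) * [p*0.000000 + (1-p)*5.051100] = 2.746623; exercise = 1.250000; V(2,1) = max -> 2.746623
  V(2,2) = exp(-r*dt) * [p*5.051100 + (1-p)*11.137673] = 8.317192; exercise = 8.322374; V(2,2) = max -> 8.322374
  V(1,0) = exp(-r*dt) * [p*0.000000 + (1-p)*2.746623] = 1.493523; exercise = 0.000000; V(1,0) = max -> 1.493523
  V(1,1) = exp(-r*dt) * [p*2.746623 + (1-p)*8.322374] = 5.754832; exercise = 5.051100; V(1,1) = max -> 5.754832
  V(0,0) = exp(-r*dt) * [p*1.493523 + (1-p)*5.754832] = 3.797796; exercise = 1.250000; V(0,0) = max -> 3.797796

Answer: Price = V(0,0) = 3.7978


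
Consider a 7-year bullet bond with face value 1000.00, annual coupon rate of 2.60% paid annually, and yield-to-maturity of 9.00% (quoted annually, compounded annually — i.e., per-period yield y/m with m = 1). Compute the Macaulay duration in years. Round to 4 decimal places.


Answer: Macaulay duration = 6.3548 years

Derivation:
Coupon per period c = face * coupon_rate / m = 26.000000
Periods per year m = 1; per-period yield y/m = 0.090000
Number of cashflows N = 7
Cashflows (t years, CF_t, discount factor 1/(1+y/m)^(m*t), PV):
  t = 1.0000: CF_t = 26.000000, DF = 0.917431, PV = 23.853211
  t = 2.0000: CF_t = 26.000000, DF = 0.841680, PV = 21.883680
  t = 3.0000: CF_t = 26.000000, DF = 0.772183, PV = 20.076770
  t = 4.0000: CF_t = 26.000000, DF = 0.708425, PV = 18.419055
  t = 5.0000: CF_t = 26.000000, DF = 0.649931, PV = 16.898216
  t = 6.0000: CF_t = 26.000000, DF = 0.596267, PV = 15.502950
  t = 7.0000: CF_t = 1026.000000, DF = 0.547034, PV = 561.257135
Price P = sum_t PV_t = 677.891019
Macaulay numerator sum_t t * PV_t:
  t * PV_t at t = 1.0000: 23.853211
  t * PV_t at t = 2.0000: 43.767360
  t * PV_t at t = 3.0000: 60.230311
  t * PV_t at t = 4.0000: 73.676222
  t * PV_t at t = 5.0000: 84.491080
  t * PV_t at t = 6.0000: 93.017703
  t * PV_t at t = 7.0000: 3928.799946
Macaulay duration D = (sum_t t * PV_t) / P = 4307.835834 / 677.891019 = 6.354762


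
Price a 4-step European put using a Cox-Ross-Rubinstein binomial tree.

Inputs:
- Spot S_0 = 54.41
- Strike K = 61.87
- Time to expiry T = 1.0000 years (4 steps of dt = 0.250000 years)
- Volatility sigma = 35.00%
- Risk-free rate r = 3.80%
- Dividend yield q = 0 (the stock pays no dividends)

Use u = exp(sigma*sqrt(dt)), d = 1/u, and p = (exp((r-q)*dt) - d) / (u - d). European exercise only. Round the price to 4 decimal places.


dt = T/N = 0.250000
u = exp(sigma*sqrt(dt)) = 1.191246; d = 1/u = 0.839457
p = (exp((r-q)*dt) - d) / (u - d) = 0.483495
Discount per step: exp(-r*dt) = 0.990545
Stock lattice S(k, i) with i counting down-moves:
  k=0: S(0,0) = 54.4100
  k=1: S(1,0) = 64.8157; S(1,1) = 45.6749
  k=2: S(2,0) = 77.2115; S(2,1) = 54.4100; S(2,2) = 38.3421
  k=3: S(3,0) = 91.9779; S(3,1) = 64.8157; S(3,2) = 45.6749; S(3,3) = 32.1865
  k=4: S(4,0) = 109.5683; S(4,1) = 77.2115; S(4,2) = 54.4100; S(4,3) = 38.3421; S(4,4) = 27.0192
Terminal payoffs V(N, i) = max(K - S_T, 0):
  V(4,0) = 0.000000; V(4,1) = 0.000000; V(4,2) = 7.460000; V(4,3) = 23.527921; V(4,4) = 34.850794
Backward induction: V(k, i) = exp(-r*dt) * [p * V(k+1, i) + (1-p) * V(k+1, i+1)].
  V(3,0) = exp(-r*dt) * [p*0.000000 + (1-p)*0.000000] = 0.000000
  V(3,1) = exp(-r*dt) * [p*0.000000 + (1-p)*7.460000] = 3.816697
  V(3,2) = exp(-r*dt) * [p*7.460000 + (1-p)*23.527921] = 15.610162
  V(3,3) = exp(-r*dt) * [p*23.527921 + (1-p)*34.850794] = 29.098491
  V(2,0) = exp(-r*dt) * [p*0.000000 + (1-p)*3.816697] = 1.952705
  V(2,1) = exp(-r*dt) * [p*3.816697 + (1-p)*15.610162] = 9.814402
  V(2,2) = exp(-r*dt) * [p*15.610162 + (1-p)*29.098491] = 22.363488
  V(1,0) = exp(-r*dt) * [p*1.952705 + (1-p)*9.814402] = 5.956456
  V(1,1) = exp(-r*dt) * [p*9.814402 + (1-p)*22.363488] = 16.141991
  V(0,0) = exp(-r*dt) * [p*5.956456 + (1-p)*16.141991] = 11.111278

Answer: Price = V(0,0) = 11.1113


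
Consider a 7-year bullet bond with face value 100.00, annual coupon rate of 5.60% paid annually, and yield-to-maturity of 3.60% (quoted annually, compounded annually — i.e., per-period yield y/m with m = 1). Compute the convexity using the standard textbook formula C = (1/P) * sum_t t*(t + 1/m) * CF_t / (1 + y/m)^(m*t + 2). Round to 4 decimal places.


Answer: Convexity = 42.7511

Derivation:
Coupon per period c = face * coupon_rate / m = 5.600000
Periods per year m = 1; per-period yield y/m = 0.036000
Number of cashflows N = 7
Cashflows (t years, CF_t, discount factor 1/(1+y/m)^(m*t), PV):
  t = 1.0000: CF_t = 5.600000, DF = 0.965251, PV = 5.405405
  t = 2.0000: CF_t = 5.600000, DF = 0.931709, PV = 5.217573
  t = 3.0000: CF_t = 5.600000, DF = 0.899333, PV = 5.036267
  t = 4.0000: CF_t = 5.600000, DF = 0.868082, PV = 4.861262
  t = 5.0000: CF_t = 5.600000, DF = 0.837917, PV = 4.692338
  t = 6.0000: CF_t = 5.600000, DF = 0.808801, PV = 4.529283
  t = 7.0000: CF_t = 105.600000, DF = 0.780696, PV = 82.441452
Price P = sum_t PV_t = 112.183580
Convexity numerator sum_t t*(t + 1/m) * CF_t / (1+y/m)^(m*t + 2):
  t = 1.0000: term = 10.072534
  t = 2.0000: term = 29.167570
  t = 3.0000: term = 56.308051
  t = 4.0000: term = 90.585668
  t = 5.0000: term = 131.156855
  t = 6.0000: term = 177.238993
  t = 7.0000: term = 4301.442745
Convexity = (1/P) * sum = 4795.972417 / 112.183580 = 42.751109


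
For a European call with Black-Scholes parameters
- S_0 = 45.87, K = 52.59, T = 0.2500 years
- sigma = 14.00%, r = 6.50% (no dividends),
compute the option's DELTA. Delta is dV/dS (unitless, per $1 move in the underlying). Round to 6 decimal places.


Answer: Delta = 0.045905

Derivation:
d1 = -1.6859239856; d2 = -1.7559239856
phi(d1) = 0.0963171992; exp(-qT) = 1.0000000000; exp(-rT) = 0.9838813190
N(d1) = 0.0459052207
Delta = exp(-qT) * N(d1) = 1.0000000000 * 0.0459052207 = 0.045905


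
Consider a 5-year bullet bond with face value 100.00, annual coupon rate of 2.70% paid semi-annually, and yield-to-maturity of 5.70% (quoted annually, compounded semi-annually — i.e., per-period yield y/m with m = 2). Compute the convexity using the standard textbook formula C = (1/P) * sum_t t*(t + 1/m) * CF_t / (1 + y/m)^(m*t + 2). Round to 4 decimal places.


Answer: Convexity = 23.8322

Derivation:
Coupon per period c = face * coupon_rate / m = 1.350000
Periods per year m = 2; per-period yield y/m = 0.028500
Number of cashflows N = 10
Cashflows (t years, CF_t, discount factor 1/(1+y/m)^(m*t), PV):
  t = 0.5000: CF_t = 1.350000, DF = 0.972290, PV = 1.312591
  t = 1.0000: CF_t = 1.350000, DF = 0.945347, PV = 1.276219
  t = 1.5000: CF_t = 1.350000, DF = 0.919152, PV = 1.240855
  t = 2.0000: CF_t = 1.350000, DF = 0.893682, PV = 1.206470
  t = 2.5000: CF_t = 1.350000, DF = 0.868917, PV = 1.173039
  t = 3.0000: CF_t = 1.350000, DF = 0.844840, PV = 1.140533
  t = 3.5000: CF_t = 1.350000, DF = 0.821429, PV = 1.108929
  t = 4.0000: CF_t = 1.350000, DF = 0.798667, PV = 1.078200
  t = 4.5000: CF_t = 1.350000, DF = 0.776536, PV = 1.048323
  t = 5.0000: CF_t = 101.350000, DF = 0.755018, PV = 76.521027
Price P = sum_t PV_t = 87.106186
Convexity numerator sum_t t*(t + 1/m) * CF_t / (1+y/m)^(m*t + 2):
  t = 0.5000: term = 0.620427
  t = 1.0000: term = 1.809705
  t = 1.5000: term = 3.519116
  t = 2.0000: term = 5.702667
  t = 2.5000: term = 8.316967
  t = 3.0000: term = 11.321102
  t = 3.5000: term = 14.676522
  t = 4.0000: term = 18.346926
  t = 4.5000: term = 22.298160
  t = 5.0000: term = 1989.321125
Convexity = (1/P) * sum = 2075.932716 / 87.106186 = 23.832208


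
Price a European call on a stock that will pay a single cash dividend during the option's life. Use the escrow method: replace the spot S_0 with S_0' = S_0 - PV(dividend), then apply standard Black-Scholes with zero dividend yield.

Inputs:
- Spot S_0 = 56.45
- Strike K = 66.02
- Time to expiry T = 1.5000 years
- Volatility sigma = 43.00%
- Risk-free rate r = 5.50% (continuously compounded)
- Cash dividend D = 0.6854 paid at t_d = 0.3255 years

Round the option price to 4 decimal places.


Answer: Price = 9.7554

Derivation:
PV(D) = D * exp(-r * t_d) = 0.6854 * 0.98225680 = 0.67323881
S_0' = S_0 - PV(D) = 56.4500 - 0.67323881 = 55.77676119
d1 = (ln(S_0'/K) + (r + sigma^2/2)*T) / (sigma*sqrt(T)) = 0.09983017
d2 = d1 - sigma*sqrt(T) = -0.42681012
exp(-rT) = 0.92081144
N(d1) = 0.53976042; N(d2) = 0.33475882
C = S_0' * N(d1) - K * exp(-rT) * N(d2) = 55.77676119 * 0.53976042 - 66.0200 * 0.92081144 * 0.33475882 = 9.7554


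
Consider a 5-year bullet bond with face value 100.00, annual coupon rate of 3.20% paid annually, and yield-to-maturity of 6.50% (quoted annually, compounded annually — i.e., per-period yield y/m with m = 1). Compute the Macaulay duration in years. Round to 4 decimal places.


Answer: Macaulay duration = 4.6724 years

Derivation:
Coupon per period c = face * coupon_rate / m = 3.200000
Periods per year m = 1; per-period yield y/m = 0.065000
Number of cashflows N = 5
Cashflows (t years, CF_t, discount factor 1/(1+y/m)^(m*t), PV):
  t = 1.0000: CF_t = 3.200000, DF = 0.938967, PV = 3.004695
  t = 2.0000: CF_t = 3.200000, DF = 0.881659, PV = 2.821310
  t = 3.0000: CF_t = 3.200000, DF = 0.827849, PV = 2.649117
  t = 4.0000: CF_t = 3.200000, DF = 0.777323, PV = 2.487434
  t = 5.0000: CF_t = 103.200000, DF = 0.729881, PV = 75.323702
Price P = sum_t PV_t = 86.286258
Macaulay numerator sum_t t * PV_t:
  t * PV_t at t = 1.0000: 3.004695
  t * PV_t at t = 2.0000: 5.642619
  t * PV_t at t = 3.0000: 7.947351
  t * PV_t at t = 4.0000: 9.949736
  t * PV_t at t = 5.0000: 376.618512
Macaulay duration D = (sum_t t * PV_t) / P = 403.162913 / 86.286258 = 4.672388


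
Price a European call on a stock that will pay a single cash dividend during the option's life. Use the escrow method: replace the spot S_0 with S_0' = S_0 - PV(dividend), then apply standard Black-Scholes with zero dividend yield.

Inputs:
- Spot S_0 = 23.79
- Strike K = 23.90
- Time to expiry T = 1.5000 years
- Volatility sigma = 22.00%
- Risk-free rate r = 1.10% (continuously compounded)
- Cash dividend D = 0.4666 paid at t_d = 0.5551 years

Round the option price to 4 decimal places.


PV(D) = D * exp(-r * t_d) = 0.4666 * 0.99391250 = 0.46375957
S_0' = S_0 - PV(D) = 23.7900 - 0.46375957 = 23.32624043
d1 = (ln(S_0'/K) + (r + sigma^2/2)*T) / (sigma*sqrt(T)) = 0.10577515
d2 = d1 - sigma*sqrt(T) = -0.16366872
exp(-rT) = 0.98363538
N(d1) = 0.54211962; N(d2) = 0.43499597
C = S_0' * N(d1) - K * exp(-rT) * N(d2) = 23.32624043 * 0.54211962 - 23.9000 * 0.98363538 * 0.43499597 = 2.4193

Answer: Price = 2.4193


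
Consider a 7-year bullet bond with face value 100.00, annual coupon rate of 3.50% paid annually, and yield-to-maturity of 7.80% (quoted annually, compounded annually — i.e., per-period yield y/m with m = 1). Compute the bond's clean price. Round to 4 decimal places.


Coupon per period c = face * coupon_rate / m = 3.500000
Periods per year m = 1; per-period yield y/m = 0.078000
Number of cashflows N = 7
Cashflows (t years, CF_t, discount factor 1/(1+y/m)^(m*t), PV):
  t = 1.0000: CF_t = 3.500000, DF = 0.927644, PV = 3.246753
  t = 2.0000: CF_t = 3.500000, DF = 0.860523, PV = 3.011830
  t = 3.0000: CF_t = 3.500000, DF = 0.798259, PV = 2.793906
  t = 4.0000: CF_t = 3.500000, DF = 0.740500, PV = 2.591749
  t = 5.0000: CF_t = 3.500000, DF = 0.686920, PV = 2.404220
  t = 6.0000: CF_t = 3.500000, DF = 0.637217, PV = 2.230260
  t = 7.0000: CF_t = 103.500000, DF = 0.591111, PV = 61.179937
Price P = sum_t PV_t = 77.458656

Answer: Price = 77.4587


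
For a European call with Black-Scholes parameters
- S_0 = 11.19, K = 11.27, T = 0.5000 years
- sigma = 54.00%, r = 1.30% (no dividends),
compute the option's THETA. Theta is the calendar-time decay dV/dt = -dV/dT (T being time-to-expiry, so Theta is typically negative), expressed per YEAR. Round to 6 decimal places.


d1 = 0.1892851374; d2 = -0.1925525245
phi(d1) = 0.3918590913; exp(-qT) = 1.0000000000; exp(-rT) = 0.9935210793
Theta = -S*exp(-qT)*phi(d1)*sigma/(2*sqrt(T)) - r*K*exp(-rT)*N(d2) + q*S*exp(-qT)*N(d1)
N(d1) = 0.5750653283; N(d2) = 0.4236547145; sqrt(T) = 0.7071067812
Term 1 = -11.1900 * 1.0000000000 * 0.3918590913 * 0.5400 / (2 * 0.7071067812) = -1.6743211973
Term 2 = -0.0130 * 11.2700 * 0.9935210793 * 0.4236547145 = -0.0616675079
Term 3 = 0 (no dividend yield, q = 0)
Theta = -1.6743211973 + (-0.0616675079) + (0.0000000000) = -1.735989

Answer: Theta = -1.735989


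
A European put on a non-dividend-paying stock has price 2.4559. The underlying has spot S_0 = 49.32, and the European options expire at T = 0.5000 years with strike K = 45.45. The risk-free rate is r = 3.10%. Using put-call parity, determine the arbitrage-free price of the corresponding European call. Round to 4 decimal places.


Put-call parity: C - P = S_0 * exp(-qT) - K * exp(-rT).
S_0 * exp(-qT) = 49.3200 * 1.00000000 = 49.32000000
K * exp(-rT) = 45.4500 * 0.98461951 = 44.75095658
C = P + S*exp(-qT) - K*exp(-rT)
C = 2.4559 + 49.32000000 - 44.75095658 = 7.0249

Answer: Call price = 7.0249


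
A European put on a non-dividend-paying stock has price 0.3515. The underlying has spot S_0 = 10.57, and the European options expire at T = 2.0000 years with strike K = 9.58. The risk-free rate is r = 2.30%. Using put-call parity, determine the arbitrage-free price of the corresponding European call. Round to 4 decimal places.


Put-call parity: C - P = S_0 * exp(-qT) - K * exp(-rT).
S_0 * exp(-qT) = 10.5700 * 1.00000000 = 10.57000000
K * exp(-rT) = 9.5800 * 0.95504196 = 9.14930200
C = P + S*exp(-qT) - K*exp(-rT)
C = 0.3515 + 10.57000000 - 9.14930200 = 1.7722

Answer: Call price = 1.7722


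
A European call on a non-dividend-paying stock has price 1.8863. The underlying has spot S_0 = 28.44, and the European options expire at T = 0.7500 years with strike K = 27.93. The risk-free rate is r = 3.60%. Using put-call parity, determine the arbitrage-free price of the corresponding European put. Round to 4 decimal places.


Answer: Put price = 0.6323

Derivation:
Put-call parity: C - P = S_0 * exp(-qT) - K * exp(-rT).
S_0 * exp(-qT) = 28.4400 * 1.00000000 = 28.44000000
K * exp(-rT) = 27.9300 * 0.97336124 = 27.18597948
P = C - S*exp(-qT) + K*exp(-rT)
P = 1.8863 - 28.44000000 + 27.18597948 = 0.6323


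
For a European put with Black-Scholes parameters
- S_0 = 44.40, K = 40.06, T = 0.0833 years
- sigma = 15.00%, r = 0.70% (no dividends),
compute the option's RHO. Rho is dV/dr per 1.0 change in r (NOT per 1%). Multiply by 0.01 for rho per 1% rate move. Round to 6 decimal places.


d1 = 2.4110666103; d2 = 2.3677740013
phi(d1) = 0.0218062286; exp(-qT) = 1.0000000000; exp(-rT) = 0.9994170700
N(-d2) = 0.0089477318
Rho = -K*T*exp(-rT)*N(-d2) = -40.0600 * 0.0833 * 0.9994170700 * 0.0089477318 = -0.029841

Answer: Rho = -0.029841
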